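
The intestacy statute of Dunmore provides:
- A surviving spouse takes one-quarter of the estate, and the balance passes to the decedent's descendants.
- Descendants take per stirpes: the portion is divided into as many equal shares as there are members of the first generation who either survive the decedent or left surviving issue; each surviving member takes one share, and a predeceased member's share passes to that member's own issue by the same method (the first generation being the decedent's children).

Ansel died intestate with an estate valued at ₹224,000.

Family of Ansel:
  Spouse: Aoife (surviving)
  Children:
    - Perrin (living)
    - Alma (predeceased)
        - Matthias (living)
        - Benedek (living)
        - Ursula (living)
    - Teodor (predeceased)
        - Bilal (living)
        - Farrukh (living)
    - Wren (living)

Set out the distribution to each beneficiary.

Aoife: ₹56,000; Perrin: ₹42,000; Matthias: ₹14,000; Benedek: ₹14,000; Ursula: ₹14,000; Bilal: ₹21,000; Farrukh: ₹21,000; Wren: ₹42,000

Aoife takes one-quarter of ₹224,000 = ₹56,000. The remaining ₹168,000 passes to the descendants.
The descendants' portion (₹168,000) is divided into 4 shares of ₹42,000: Perrin and Wren each take ₹42,000; Alma's ₹42,000 share passes to Alma's issue; Teodor's ₹42,000 share passes to Teodor's issue.
Alma's share (₹42,000) is divided into 3 shares of ₹14,000: Matthias, Benedek, and Ursula each take ₹14,000.
Teodor's share (₹42,000) is divided into 2 shares of ₹21,000: Bilal and Farrukh each take ₹21,000.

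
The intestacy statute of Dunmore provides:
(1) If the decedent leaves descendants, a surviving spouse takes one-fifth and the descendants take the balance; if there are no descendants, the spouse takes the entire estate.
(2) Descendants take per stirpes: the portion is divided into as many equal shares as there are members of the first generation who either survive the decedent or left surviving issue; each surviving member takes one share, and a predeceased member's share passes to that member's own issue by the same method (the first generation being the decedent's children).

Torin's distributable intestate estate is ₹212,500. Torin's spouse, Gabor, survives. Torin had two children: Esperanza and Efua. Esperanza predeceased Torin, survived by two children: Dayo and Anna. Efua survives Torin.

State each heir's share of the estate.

Gabor: ₹42,500; Dayo: ₹42,500; Anna: ₹42,500; Efua: ₹85,000

Gabor takes one-fifth of ₹212,500 = ₹42,500. The remaining ₹170,000 passes to the descendants.
The descendants' portion (₹170,000) is divided into 2 shares of ₹85,000: Efua takes ₹85,000; Esperanza's ₹85,000 share passes to Esperanza's issue.
Esperanza's share (₹85,000) is divided into 2 shares of ₹42,500: Dayo and Anna each take ₹42,500.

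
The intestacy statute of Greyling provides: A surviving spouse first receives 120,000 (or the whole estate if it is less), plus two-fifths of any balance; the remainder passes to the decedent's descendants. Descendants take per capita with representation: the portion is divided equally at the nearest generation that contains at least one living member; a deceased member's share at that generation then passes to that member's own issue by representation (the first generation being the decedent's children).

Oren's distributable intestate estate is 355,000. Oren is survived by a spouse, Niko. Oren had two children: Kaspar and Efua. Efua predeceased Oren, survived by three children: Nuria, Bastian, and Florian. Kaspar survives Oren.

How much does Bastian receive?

Bastian receives 23,500.

Niko first takes 120,000, leaving a balance of 235,000. Niko then takes two-fifths of the balance (94,000), for a total of 214,000. The remaining 141,000 passes to the descendants.
The descendants' portion (141,000) is divided into 2 shares of 70,500: Kaspar takes 70,500; Efua's 70,500 share passes to Efua's issue.
Efua's share (70,500) is divided into 3 shares of 23,500: Nuria, Bastian, and Florian each take 23,500.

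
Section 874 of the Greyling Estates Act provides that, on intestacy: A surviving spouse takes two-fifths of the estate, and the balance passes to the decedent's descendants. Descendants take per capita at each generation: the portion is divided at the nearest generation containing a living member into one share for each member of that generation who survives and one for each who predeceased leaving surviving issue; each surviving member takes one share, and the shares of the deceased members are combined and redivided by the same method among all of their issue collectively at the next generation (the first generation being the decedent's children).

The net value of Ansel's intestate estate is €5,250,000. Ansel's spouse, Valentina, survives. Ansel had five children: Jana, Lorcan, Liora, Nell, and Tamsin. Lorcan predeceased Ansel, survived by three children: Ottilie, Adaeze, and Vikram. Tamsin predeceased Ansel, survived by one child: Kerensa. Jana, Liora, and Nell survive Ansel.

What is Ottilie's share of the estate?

Ottilie receives €315,000.

Valentina takes two-fifths of €5,250,000 = €2,100,000. The remaining €3,150,000 passes to the descendants.
The descendants' portion (€3,150,000) is divided at the children's generation into 5 shares of €630,000. Jana, Liora, and Nell each take €630,000. The 2 shares of the deceased (Lorcan and Tamsin) are combined into a pool of €1,260,000.
That pool (€1,260,000) is divided at the grandchildren's generation equally among Ottilie, Adaeze, Vikram, and Kerensa: €315,000 each.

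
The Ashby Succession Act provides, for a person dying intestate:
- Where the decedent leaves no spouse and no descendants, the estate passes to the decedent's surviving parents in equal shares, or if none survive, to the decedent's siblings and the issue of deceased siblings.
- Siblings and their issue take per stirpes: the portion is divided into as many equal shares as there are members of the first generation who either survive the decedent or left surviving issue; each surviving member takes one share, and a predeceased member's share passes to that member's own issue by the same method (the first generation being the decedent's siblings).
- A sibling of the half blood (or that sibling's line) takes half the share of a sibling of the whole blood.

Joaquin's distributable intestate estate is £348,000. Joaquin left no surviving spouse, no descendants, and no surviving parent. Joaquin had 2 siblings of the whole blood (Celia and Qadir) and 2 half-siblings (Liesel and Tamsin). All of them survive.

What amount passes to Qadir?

Qadir receives £116,000.

The entire £348,000 passes to the siblings and their issue.
Counting each half-blood sibling's line as half a unit, there are 3 units in £348,000, so one unit is £116,000. Whole-blood lines (Celia and Qadir) take £116,000 each; half-blood lines (Liesel and Tamsin) take £58,000 each.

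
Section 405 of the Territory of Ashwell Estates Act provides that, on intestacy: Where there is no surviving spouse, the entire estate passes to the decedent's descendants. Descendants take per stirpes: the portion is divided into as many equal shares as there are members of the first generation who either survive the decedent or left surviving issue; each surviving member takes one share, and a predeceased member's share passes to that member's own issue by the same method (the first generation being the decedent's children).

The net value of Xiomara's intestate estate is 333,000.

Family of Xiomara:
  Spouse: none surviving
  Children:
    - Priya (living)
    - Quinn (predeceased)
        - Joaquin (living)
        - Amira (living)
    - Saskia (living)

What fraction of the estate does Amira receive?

Amira receives 1/6 of the estate.

The entire 333,000 passes to the descendants.
That amount (333,000) is divided into 3 shares of 111,000: Priya and Saskia each take 111,000; Quinn's 111,000 share passes to Quinn's issue.
Quinn's share (111,000) is divided into 2 shares of 55,500: Joaquin and Amira each take 55,500.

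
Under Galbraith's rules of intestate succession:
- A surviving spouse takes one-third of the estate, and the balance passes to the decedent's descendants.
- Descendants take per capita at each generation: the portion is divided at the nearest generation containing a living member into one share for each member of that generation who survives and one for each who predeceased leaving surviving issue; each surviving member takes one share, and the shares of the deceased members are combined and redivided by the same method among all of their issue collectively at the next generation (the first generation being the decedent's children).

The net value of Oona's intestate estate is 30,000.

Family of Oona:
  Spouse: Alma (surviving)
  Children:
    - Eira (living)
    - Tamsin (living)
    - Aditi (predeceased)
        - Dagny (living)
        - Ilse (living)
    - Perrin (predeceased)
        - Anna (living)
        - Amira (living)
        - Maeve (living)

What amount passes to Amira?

Alma takes one-third of 30,000 = 10,000. The remaining 20,000 passes to the descendants.
The descendants' portion (20,000) is divided at the children's generation into 4 shares of 5,000. Eira and Tamsin each take 5,000. The 2 shares of the deceased (Aditi and Perrin) are combined into a pool of 10,000.
That pool (10,000) is divided at the grandchildren's generation equally among Dagny, Ilse, Anna, Amira, and Maeve: 2,000 each.

Amira receives 2,000.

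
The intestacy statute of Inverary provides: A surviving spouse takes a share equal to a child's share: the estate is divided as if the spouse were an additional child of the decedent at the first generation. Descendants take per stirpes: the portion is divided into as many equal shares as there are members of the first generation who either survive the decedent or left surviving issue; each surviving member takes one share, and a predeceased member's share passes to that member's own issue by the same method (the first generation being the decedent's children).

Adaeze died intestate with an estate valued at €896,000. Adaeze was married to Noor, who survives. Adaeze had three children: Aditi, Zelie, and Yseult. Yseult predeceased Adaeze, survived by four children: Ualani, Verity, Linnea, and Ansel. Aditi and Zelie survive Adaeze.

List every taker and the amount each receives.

Noor: €224,000; Aditi: €224,000; Zelie: €224,000; Ualani: €56,000; Verity: €56,000; Linnea: €56,000; Ansel: €56,000

The spouse counts as an additional share at the children's level, so there are 4 primary shares of €224,000. Noor takes one such share (€224,000).
The children's combined portion (€672,000) is divided into 3 shares of €224,000: Aditi and Zelie each take €224,000; Yseult's €224,000 share passes to Yseult's issue.
Yseult's share (€224,000) is divided into 4 shares of €56,000: Ualani, Verity, Linnea, and Ansel each take €56,000.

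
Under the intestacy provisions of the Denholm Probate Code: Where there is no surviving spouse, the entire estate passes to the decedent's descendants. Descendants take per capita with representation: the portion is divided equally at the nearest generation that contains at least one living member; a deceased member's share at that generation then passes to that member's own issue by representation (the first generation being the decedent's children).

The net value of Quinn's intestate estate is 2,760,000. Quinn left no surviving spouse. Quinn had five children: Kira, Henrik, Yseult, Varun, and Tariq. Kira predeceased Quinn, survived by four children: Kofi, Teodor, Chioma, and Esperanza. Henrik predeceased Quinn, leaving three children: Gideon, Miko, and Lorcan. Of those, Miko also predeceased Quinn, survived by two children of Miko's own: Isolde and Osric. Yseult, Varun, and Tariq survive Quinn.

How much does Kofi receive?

The entire 2,760,000 passes to the descendants.
That amount (2,760,000) is divided into 5 shares of 552,000: Yseult, Varun, and Tariq each take 552,000; Kira's 552,000 share passes to Kira's issue; Henrik's 552,000 share passes to Henrik's issue.
Kira's share (552,000) is divided into 4 shares of 138,000: Kofi, Teodor, Chioma, and Esperanza each take 138,000.
Henrik's share (552,000) is divided into 3 shares of 184,000: Gideon and Lorcan each take 184,000; Miko's 184,000 share passes to Miko's issue.
Miko's share (184,000) is divided into 2 shares of 92,000: Isolde and Osric each take 92,000.

Kofi receives 138,000.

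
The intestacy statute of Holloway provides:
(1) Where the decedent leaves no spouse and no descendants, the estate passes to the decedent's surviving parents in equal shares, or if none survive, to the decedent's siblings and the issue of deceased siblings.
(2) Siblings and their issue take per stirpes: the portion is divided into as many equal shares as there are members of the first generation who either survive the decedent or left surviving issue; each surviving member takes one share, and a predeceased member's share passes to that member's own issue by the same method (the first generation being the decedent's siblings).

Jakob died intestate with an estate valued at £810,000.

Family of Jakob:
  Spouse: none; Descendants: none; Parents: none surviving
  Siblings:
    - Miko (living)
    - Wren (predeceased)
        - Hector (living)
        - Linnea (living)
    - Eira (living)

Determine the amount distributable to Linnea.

Linnea receives £135,000.

The entire £810,000 passes to the siblings and their issue.
That amount (£810,000) is divided into 3 shares of £270,000: Miko and Eira each take £270,000; Wren's £270,000 share passes to Wren's issue.
Wren's share (£270,000) is divided into 2 shares of £135,000: Hector and Linnea each take £135,000.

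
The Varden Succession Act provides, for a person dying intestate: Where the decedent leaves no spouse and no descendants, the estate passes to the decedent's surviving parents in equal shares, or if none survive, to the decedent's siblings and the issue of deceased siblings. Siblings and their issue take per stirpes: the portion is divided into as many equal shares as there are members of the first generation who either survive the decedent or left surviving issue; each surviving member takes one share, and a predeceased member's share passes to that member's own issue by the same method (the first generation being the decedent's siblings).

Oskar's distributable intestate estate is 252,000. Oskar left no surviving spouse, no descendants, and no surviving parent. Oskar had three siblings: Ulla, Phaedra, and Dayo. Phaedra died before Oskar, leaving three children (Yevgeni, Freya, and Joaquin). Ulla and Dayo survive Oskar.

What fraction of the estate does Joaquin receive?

Joaquin receives 1/9 of the estate.

The entire 252,000 passes to the siblings and their issue.
That amount (252,000) is divided into 3 shares of 84,000: Ulla and Dayo each take 84,000; Phaedra's 84,000 share passes to Phaedra's issue.
Phaedra's share (84,000) is divided into 3 shares of 28,000: Yevgeni, Freya, and Joaquin each take 28,000.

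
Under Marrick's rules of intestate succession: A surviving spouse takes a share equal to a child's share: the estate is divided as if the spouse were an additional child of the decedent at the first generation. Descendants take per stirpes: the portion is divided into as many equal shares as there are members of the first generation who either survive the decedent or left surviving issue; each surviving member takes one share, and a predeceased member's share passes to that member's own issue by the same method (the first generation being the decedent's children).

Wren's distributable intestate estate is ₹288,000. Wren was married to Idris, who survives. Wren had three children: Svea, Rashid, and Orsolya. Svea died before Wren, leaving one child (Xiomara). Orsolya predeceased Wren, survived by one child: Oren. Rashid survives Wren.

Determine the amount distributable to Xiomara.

The spouse counts as an additional share at the children's level, so there are 4 primary shares of ₹72,000. Idris takes one such share (₹72,000).
The children's combined portion (₹216,000) is divided into 3 shares of ₹72,000: Rashid takes ₹72,000; Svea's ₹72,000 share passes to Svea's issue; Orsolya's ₹72,000 share passes to Orsolya's issue.
Svea's share (₹72,000) passes entirely to Xiomara.
Orsolya's share (₹72,000) passes entirely to Oren.

Xiomara receives ₹72,000.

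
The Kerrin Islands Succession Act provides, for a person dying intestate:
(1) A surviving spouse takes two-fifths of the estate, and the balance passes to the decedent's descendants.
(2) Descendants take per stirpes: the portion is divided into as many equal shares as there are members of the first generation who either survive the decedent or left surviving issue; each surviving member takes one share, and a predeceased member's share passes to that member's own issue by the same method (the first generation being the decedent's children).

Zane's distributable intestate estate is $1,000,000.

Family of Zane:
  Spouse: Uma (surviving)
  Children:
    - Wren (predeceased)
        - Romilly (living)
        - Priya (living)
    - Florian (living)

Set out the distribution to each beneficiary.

Uma takes two-fifths of $1,000,000 = $400,000. The remaining $600,000 passes to the descendants.
The descendants' portion ($600,000) is divided into 2 shares of $300,000: Florian takes $300,000; Wren's $300,000 share passes to Wren's issue.
Wren's share ($300,000) is divided into 2 shares of $150,000: Romilly and Priya each take $150,000.

Uma: $400,000; Romilly: $150,000; Priya: $150,000; Florian: $300,000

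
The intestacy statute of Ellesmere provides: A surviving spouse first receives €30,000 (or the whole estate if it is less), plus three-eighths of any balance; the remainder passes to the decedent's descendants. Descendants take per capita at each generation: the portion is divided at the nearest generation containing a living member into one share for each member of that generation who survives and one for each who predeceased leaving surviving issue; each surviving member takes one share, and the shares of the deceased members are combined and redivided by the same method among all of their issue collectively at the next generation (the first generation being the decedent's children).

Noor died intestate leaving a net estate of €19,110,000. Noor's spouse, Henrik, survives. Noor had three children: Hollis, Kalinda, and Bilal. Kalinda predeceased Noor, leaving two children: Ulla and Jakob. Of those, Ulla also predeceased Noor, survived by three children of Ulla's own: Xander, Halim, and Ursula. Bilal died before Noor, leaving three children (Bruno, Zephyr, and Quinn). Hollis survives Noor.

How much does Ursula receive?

Henrik first takes €30,000, leaving a balance of €19,080,000. Henrik then takes three-eighths of the balance (€7,155,000), for a total of €7,185,000. The remaining €11,925,000 passes to the descendants.
The descendants' portion (€11,925,000) is divided at the children's generation into 3 shares of €3,975,000. Hollis takes €3,975,000. The 2 shares of the deceased (Kalinda and Bilal) are combined into a pool of €7,950,000.
That pool (€7,950,000) is divided at the grandchildren's generation into 5 shares of €1,590,000. Jakob, Bruno, Zephyr, and Quinn each take €1,590,000. The remaining share for the deceased Ulla (€1,590,000) is carried to the next generation.
That pool (€1,590,000) is divided at the great-grandchildren's generation equally among Xander, Halim, and Ursula: €530,000 each.

Ursula receives €530,000.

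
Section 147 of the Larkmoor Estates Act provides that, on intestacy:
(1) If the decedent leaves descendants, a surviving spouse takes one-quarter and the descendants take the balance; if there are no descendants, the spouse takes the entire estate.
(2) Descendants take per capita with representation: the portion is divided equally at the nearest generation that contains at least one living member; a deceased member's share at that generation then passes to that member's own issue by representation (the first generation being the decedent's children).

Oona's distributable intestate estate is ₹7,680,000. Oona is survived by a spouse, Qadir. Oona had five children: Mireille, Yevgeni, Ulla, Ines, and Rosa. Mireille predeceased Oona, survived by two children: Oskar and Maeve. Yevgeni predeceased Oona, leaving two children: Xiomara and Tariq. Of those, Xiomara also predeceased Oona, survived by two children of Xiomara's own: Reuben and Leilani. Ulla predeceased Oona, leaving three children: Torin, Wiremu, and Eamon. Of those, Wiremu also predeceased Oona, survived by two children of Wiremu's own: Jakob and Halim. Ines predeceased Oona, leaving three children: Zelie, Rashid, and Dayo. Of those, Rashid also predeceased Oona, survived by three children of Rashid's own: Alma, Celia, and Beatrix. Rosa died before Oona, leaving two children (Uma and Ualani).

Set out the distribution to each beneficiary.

Qadir takes one-quarter of ₹7,680,000 = ₹1,920,000. The remaining ₹5,760,000 passes to the descendants.
No child survives, so the initial division is made at the grandchildren's generation.
The descendants' portion (₹5,760,000) is divided into 12 shares of ₹480,000: Oskar, Maeve, Tariq, Torin, Eamon, Zelie, Dayo, Uma, and Ualani each take ₹480,000; Xiomara's ₹480,000 share passes to Xiomara's issue; Wiremu's ₹480,000 share passes to Wiremu's issue; Rashid's ₹480,000 share passes to Rashid's issue.
Xiomara's share (₹480,000) is divided into 2 shares of ₹240,000: Reuben and Leilani each take ₹240,000.
Wiremu's share (₹480,000) is divided into 2 shares of ₹240,000: Jakob and Halim each take ₹240,000.
Rashid's share (₹480,000) is divided into 3 shares of ₹160,000: Alma, Celia, and Beatrix each take ₹160,000.

Qadir: ₹1,920,000; Oskar: ₹480,000; Maeve: ₹480,000; Reuben: ₹240,000; Leilani: ₹240,000; Tariq: ₹480,000; Torin: ₹480,000; Jakob: ₹240,000; Halim: ₹240,000; Eamon: ₹480,000; Zelie: ₹480,000; Alma: ₹160,000; Celia: ₹160,000; Beatrix: ₹160,000; Dayo: ₹480,000; Uma: ₹480,000; Ualani: ₹480,000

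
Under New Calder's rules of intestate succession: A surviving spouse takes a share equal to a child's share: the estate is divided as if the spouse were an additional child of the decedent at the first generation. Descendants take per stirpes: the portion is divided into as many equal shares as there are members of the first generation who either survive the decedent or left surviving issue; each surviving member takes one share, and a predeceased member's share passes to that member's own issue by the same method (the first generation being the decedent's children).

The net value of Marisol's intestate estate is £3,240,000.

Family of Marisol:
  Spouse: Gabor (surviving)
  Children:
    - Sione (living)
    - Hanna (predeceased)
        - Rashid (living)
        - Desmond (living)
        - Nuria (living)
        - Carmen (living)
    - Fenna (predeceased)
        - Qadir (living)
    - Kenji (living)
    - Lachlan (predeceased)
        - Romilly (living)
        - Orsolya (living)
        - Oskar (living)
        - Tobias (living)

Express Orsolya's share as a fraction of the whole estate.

The spouse counts as an additional share at the children's level, so there are 6 primary shares of £540,000. Gabor takes one such share (£540,000).
The children's combined portion (£2,700,000) is divided into 5 shares of £540,000: Sione and Kenji each take £540,000; Hanna's £540,000 share passes to Hanna's issue; Fenna's £540,000 share passes to Fenna's issue; Lachlan's £540,000 share passes to Lachlan's issue.
Hanna's share (£540,000) is divided into 4 shares of £135,000: Rashid, Desmond, Nuria, and Carmen each take £135,000.
Fenna's share (£540,000) passes entirely to Qadir.
Lachlan's share (£540,000) is divided into 4 shares of £135,000: Romilly, Orsolya, Oskar, and Tobias each take £135,000.

Orsolya receives 1/24 of the estate.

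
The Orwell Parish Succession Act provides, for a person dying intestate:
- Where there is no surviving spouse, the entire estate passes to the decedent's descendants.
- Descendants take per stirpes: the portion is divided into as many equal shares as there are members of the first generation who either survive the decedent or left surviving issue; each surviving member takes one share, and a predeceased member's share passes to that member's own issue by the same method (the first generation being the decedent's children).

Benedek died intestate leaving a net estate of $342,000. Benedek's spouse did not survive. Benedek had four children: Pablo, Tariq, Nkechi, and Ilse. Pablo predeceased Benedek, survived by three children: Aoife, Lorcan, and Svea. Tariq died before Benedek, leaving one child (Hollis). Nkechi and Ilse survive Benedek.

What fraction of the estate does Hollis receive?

The entire $342,000 passes to the descendants.
That amount ($342,000) is divided into 4 shares of $85,500: Nkechi and Ilse each take $85,500; Pablo's $85,500 share passes to Pablo's issue; Tariq's $85,500 share passes to Tariq's issue.
Pablo's share ($85,500) is divided into 3 shares of $28,500: Aoife, Lorcan, and Svea each take $28,500.
Tariq's share ($85,500) passes entirely to Hollis.

Hollis receives 1/4 of the estate.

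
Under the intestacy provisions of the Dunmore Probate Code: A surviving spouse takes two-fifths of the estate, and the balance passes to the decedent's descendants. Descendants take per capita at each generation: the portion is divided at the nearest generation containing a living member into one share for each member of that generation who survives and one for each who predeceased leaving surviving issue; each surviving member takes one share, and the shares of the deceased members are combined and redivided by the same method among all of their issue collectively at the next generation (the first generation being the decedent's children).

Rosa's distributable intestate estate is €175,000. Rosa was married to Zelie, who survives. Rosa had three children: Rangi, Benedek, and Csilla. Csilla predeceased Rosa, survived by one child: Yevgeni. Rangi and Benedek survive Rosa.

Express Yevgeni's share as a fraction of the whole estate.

Zelie takes two-fifths of €175,000 = €70,000. The remaining €105,000 passes to the descendants.
The descendants' portion (€105,000) is divided at the children's generation into 3 shares of €35,000. Rangi and Benedek each take €35,000. The remaining share for the deceased Csilla (€35,000) is carried to the next generation.
That pool (€35,000) passes entirely to Yevgeni, the sole taker at the grandchildren's generation.

Yevgeni receives 1/5 of the estate.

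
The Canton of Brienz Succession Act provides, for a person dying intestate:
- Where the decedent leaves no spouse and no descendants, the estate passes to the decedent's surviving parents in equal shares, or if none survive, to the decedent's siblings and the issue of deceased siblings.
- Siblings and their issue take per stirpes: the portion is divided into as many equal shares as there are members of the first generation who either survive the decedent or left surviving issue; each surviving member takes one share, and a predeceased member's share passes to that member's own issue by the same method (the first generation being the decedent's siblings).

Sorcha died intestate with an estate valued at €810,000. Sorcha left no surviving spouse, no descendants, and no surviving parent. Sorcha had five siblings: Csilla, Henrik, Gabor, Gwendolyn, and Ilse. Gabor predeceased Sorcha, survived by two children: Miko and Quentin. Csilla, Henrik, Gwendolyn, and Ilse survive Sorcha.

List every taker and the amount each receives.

Csilla: €162,000; Henrik: €162,000; Miko: €81,000; Quentin: €81,000; Gwendolyn: €162,000; Ilse: €162,000

The entire €810,000 passes to the siblings and their issue.
That amount (€810,000) is divided into 5 shares of €162,000: Csilla, Henrik, Gwendolyn, and Ilse each take €162,000; Gabor's €162,000 share passes to Gabor's issue.
Gabor's share (€162,000) is divided into 2 shares of €81,000: Miko and Quentin each take €81,000.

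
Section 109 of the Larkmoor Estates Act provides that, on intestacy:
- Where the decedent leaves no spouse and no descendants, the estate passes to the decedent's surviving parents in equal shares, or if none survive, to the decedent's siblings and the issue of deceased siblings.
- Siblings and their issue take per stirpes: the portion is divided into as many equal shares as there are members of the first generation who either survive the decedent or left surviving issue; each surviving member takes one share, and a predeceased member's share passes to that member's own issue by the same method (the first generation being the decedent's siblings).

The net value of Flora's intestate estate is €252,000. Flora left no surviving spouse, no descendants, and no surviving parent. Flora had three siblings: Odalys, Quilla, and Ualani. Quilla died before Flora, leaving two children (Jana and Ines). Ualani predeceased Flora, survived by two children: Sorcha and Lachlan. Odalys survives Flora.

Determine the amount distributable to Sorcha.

Sorcha receives €42,000.

The entire €252,000 passes to the siblings and their issue.
That amount (€252,000) is divided into 3 shares of €84,000: Odalys takes €84,000; Quilla's €84,000 share passes to Quilla's issue; Ualani's €84,000 share passes to Ualani's issue.
Quilla's share (€84,000) is divided into 2 shares of €42,000: Jana and Ines each take €42,000.
Ualani's share (€84,000) is divided into 2 shares of €42,000: Sorcha and Lachlan each take €42,000.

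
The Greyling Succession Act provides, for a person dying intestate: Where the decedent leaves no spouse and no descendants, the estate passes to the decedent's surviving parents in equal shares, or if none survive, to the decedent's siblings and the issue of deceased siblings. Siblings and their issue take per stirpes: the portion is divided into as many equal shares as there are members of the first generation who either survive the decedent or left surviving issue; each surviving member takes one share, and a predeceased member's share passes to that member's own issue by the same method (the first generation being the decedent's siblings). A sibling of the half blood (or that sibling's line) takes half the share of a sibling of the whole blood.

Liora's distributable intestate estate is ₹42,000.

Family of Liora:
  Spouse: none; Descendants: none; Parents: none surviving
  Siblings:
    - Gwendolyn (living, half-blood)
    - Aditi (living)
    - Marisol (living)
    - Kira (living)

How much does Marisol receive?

Marisol receives ₹12,000.

The entire ₹42,000 passes to the siblings and their issue.
Counting each half-blood sibling's line as half a unit, there are 7/2 units in ₹42,000, so one unit is ₹12,000. Whole-blood lines (Aditi, Marisol, and Kira) take ₹12,000 each; half-blood lines (Gwendolyn) take ₹6,000 each.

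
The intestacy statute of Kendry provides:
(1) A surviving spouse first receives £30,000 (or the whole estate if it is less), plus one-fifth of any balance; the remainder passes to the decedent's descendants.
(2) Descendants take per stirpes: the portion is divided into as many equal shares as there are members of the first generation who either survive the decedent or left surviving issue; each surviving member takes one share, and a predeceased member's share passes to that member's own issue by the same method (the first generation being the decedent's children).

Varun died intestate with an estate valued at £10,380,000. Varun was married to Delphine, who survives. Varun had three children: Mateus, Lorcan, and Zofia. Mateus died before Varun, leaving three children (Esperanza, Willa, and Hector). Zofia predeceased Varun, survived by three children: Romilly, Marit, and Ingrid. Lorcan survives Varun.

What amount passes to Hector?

Delphine first takes £30,000, leaving a balance of £10,350,000. Delphine then takes one-fifth of the balance (£2,070,000), for a total of £2,100,000. The remaining £8,280,000 passes to the descendants.
The descendants' portion (£8,280,000) is divided into 3 shares of £2,760,000: Lorcan takes £2,760,000; Mateus's £2,760,000 share passes to Mateus's issue; Zofia's £2,760,000 share passes to Zofia's issue.
Mateus's share (£2,760,000) is divided into 3 shares of £920,000: Esperanza, Willa, and Hector each take £920,000.
Zofia's share (£2,760,000) is divided into 3 shares of £920,000: Romilly, Marit, and Ingrid each take £920,000.

Hector receives £920,000.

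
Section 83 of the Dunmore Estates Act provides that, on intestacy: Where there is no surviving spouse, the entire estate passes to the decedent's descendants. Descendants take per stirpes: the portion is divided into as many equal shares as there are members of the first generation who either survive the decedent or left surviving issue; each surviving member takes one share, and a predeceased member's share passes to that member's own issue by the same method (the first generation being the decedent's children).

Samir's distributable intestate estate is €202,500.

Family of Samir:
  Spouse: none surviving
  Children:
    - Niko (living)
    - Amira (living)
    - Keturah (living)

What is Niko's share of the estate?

Niko receives €67,500.

The entire €202,500 passes to the descendants.
That amount (€202,500) is divided into 3 shares of €67,500: Niko, Amira, and Keturah each take €67,500.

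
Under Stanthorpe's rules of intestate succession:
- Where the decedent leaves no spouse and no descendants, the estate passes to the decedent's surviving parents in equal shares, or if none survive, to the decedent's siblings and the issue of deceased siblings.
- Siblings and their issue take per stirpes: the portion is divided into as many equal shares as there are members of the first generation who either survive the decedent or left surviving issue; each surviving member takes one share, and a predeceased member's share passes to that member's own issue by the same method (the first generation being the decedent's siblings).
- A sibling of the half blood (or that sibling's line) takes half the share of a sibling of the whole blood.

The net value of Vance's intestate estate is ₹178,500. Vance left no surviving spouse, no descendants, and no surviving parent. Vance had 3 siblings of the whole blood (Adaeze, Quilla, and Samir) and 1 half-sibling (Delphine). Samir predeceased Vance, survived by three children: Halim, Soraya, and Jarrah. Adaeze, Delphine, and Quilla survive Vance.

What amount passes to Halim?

The entire ₹178,500 passes to the siblings and their issue.
Counting each half-blood sibling's line as half a unit, there are 7/2 units in ₹178,500, so one unit is ₹51,000. Whole-blood lines (Adaeze, Quilla, and Samir) take ₹51,000 each; half-blood lines (Delphine) take ₹25,500 each.
Samir's share (₹51,000) is divided into 3 shares of ₹17,000: Halim, Soraya, and Jarrah each take ₹17,000.

Halim receives ₹17,000.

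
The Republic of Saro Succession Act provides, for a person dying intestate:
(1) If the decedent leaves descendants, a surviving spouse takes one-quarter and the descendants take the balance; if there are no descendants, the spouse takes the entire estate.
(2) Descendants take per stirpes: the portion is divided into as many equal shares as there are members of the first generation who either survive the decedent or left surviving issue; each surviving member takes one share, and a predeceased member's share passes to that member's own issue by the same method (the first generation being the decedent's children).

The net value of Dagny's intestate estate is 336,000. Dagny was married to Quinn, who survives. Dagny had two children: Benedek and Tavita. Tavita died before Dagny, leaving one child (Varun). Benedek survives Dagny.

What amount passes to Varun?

Varun receives 126,000.

Quinn takes one-quarter of 336,000 = 84,000. The remaining 252,000 passes to the descendants.
The descendants' portion (252,000) is divided into 2 shares of 126,000: Benedek takes 126,000; Tavita's 126,000 share passes to Tavita's issue.
Tavita's share (126,000) passes entirely to Varun.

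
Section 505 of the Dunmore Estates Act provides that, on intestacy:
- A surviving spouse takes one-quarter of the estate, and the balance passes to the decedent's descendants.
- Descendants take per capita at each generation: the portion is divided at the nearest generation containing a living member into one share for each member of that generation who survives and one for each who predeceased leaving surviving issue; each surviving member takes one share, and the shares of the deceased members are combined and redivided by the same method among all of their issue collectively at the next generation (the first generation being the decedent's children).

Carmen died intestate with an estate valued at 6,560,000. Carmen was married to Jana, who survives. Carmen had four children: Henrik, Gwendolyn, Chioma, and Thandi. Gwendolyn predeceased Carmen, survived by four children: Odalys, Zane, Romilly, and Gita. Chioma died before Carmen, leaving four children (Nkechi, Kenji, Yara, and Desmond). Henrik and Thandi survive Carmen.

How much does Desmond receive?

Desmond receives 307,500.

Jana takes one-quarter of 6,560,000 = 1,640,000. The remaining 4,920,000 passes to the descendants.
The descendants' portion (4,920,000) is divided at the children's generation into 4 shares of 1,230,000. Henrik and Thandi each take 1,230,000. The 2 shares of the deceased (Gwendolyn and Chioma) are combined into a pool of 2,460,000.
That pool (2,460,000) is divided at the grandchildren's generation equally among Odalys, Zane, Romilly, Gita, Nkechi, Kenji, Yara, and Desmond: 307,500 each.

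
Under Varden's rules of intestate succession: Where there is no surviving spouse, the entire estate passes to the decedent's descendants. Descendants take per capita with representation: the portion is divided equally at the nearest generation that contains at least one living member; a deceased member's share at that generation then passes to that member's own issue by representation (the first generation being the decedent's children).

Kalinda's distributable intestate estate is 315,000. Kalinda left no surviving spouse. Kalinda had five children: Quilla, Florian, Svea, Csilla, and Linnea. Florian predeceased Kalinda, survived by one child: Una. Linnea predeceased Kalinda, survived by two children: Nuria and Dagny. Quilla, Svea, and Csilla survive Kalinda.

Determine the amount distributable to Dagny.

Dagny receives 31,500.

The entire 315,000 passes to the descendants.
That amount (315,000) is divided into 5 shares of 63,000: Quilla, Svea, and Csilla each take 63,000; Florian's 63,000 share passes to Florian's issue; Linnea's 63,000 share passes to Linnea's issue.
Florian's share (63,000) passes entirely to Una.
Linnea's share (63,000) is divided into 2 shares of 31,500: Nuria and Dagny each take 31,500.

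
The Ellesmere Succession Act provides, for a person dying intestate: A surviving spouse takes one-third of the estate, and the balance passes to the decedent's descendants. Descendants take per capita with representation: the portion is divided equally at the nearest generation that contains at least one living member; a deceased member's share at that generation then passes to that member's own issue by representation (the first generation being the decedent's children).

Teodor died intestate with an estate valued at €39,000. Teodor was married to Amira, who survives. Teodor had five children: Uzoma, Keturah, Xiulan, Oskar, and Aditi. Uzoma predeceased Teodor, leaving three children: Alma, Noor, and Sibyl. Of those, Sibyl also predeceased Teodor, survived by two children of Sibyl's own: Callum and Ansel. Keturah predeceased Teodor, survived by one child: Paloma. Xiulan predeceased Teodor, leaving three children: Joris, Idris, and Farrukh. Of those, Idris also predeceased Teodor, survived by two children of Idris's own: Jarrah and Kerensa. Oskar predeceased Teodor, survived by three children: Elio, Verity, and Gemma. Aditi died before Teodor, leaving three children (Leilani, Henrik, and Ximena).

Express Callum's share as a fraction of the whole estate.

Amira takes one-third of €39,000 = €13,000. The remaining €26,000 passes to the descendants.
No child survives, so the initial division is made at the grandchildren's generation.
The descendants' portion (€26,000) is divided into 13 shares of €2,000: Alma, Noor, Paloma, Joris, Farrukh, Elio, Verity, Gemma, Leilani, Henrik, and Ximena each take €2,000; Sibyl's €2,000 share passes to Sibyl's issue; Idris's €2,000 share passes to Idris's issue.
Sibyl's share (€2,000) is divided into 2 shares of €1,000: Callum and Ansel each take €1,000.
Idris's share (€2,000) is divided into 2 shares of €1,000: Jarrah and Kerensa each take €1,000.

Callum receives 1/39 of the estate.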